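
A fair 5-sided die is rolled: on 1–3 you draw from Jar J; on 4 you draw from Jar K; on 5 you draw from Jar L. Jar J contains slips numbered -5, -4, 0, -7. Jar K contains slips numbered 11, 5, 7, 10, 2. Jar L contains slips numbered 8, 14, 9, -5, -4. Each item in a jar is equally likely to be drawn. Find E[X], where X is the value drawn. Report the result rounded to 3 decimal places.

E[X | Jar J] = (-5 − 4 + 0 − 7)/4 = -4
E[X | Jar K] = (11 + 5 + 7 + 10 + 2)/5 = 7
E[X | Jar L] = (8 + 14 + 9 − 5 − 4)/5 = 22/5
E[X] = (3/5)·(-4) + (1/5)·7 + (1/5)·22/5 = -3/25 ≈ -0.120

-0.120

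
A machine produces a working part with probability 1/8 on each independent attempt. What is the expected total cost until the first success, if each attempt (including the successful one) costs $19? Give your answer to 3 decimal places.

$152.000

E[#attempts] = 1/p = 8; E[cost] = 19·8 = 152.
≈ 152.000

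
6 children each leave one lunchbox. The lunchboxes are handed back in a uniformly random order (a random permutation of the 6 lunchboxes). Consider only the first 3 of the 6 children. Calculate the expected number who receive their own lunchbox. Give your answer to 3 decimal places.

Let Xᵢ = 1 if person i gets their own lunchbox. For each i, P(Xᵢ=1) = 1/6.
By linearity of expectation, E[X₁+…+X_3] = 3·(1/6) = 1/2.
≈ 0.500

0.500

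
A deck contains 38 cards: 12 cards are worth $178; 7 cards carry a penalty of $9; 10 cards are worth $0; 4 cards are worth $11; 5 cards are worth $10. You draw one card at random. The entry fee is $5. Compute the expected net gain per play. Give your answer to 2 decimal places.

$52.03

E[payout] = (12/38)·178 + (7/38)·(-9) + (10/38)·0 + (4/38)·11 + (5/38)·10 = 2167/38
Expected profit = 2167/38 − 5 = 1977/38 ≈ $52.03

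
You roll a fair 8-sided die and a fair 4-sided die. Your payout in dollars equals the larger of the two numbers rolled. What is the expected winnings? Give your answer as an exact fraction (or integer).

Distribution of the larger of the two numbers rolled: 1 w.p. 1/32, 2 w.p. 3/32, 3 w.p. 5/32, 4 w.p. 7/32, 5 w.p. 1/8, 6 w.p. 1/8, …
E[payout] = (1/32)·1 + (3/32)·2 + (5/32)·3 + (7/32)·4 + (1/8)·5 + (1/8)·6 + (1/8)·7 + (1/8)·8 = 77/16

77/16 dollars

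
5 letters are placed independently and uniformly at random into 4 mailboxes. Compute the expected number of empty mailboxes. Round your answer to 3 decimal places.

Let Xⱼ=1 if mailbox j is empty. P(Xⱼ=1) = ((4-1)/4)^5 = 243/1024.
By linearity, E[#empty] = 4·243/1024 = 243/256.
≈ 0.949

0.949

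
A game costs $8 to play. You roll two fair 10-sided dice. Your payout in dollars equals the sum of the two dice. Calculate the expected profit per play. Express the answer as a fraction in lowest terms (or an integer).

$3

Distribution of the sum of the two dice: 2 w.p. 1/100, 3 w.p. 1/50, 4 w.p. 3/100, 5 w.p. 1/25, 6 w.p. 1/20, 7 w.p. 3/50, …
E[payout] = (1/100)·2 + (1/50)·3 + (3/100)·4 + (1/25)·5 + (1/20)·6 + (3/50)·7 + (7/100)·8 + (2/25)·9 + (9/100)·10 + (1/10)·11 + (9/100)·12 + (2/25)·13 + (7/100)·14 + (3/50)·15 + (1/20)·16 + (1/25)·17 + (3/100)·18 + (1/50)·19 + (1/100)·20 = 11
Expected profit = 11 − 8 = 3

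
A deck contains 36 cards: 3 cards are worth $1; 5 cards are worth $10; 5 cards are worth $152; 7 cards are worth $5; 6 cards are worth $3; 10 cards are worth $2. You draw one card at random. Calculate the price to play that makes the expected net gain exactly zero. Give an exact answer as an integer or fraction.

443/18 dollars

E[payout] = (3/36)·1 + (5/36)·10 + (5/36)·152 + (7/36)·5 + (6/36)·3 + (10/36)·2 = 443/18
Fair fee = E[payout] = 443/18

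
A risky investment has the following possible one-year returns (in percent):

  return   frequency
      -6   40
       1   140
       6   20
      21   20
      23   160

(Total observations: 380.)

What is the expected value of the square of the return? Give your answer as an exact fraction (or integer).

Total = 380, so P(return=-6) = 40/380, etc.
E[X²] = (2/19)·36 + (7/19)·1 + (1/19)·36 + (1/19)·441 + (8/19)·529
     = 252

252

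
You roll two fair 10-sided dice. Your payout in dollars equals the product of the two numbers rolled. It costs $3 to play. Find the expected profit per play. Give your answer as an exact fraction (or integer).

109/4 dollars

Distribution of the product of the two numbers rolled: 1 w.p. 1/100, 2 w.p. 1/50, 3 w.p. 1/50, 4 w.p. 3/100, 5 w.p. 1/50, 6 w.p. 1/25, …
E[payout] = (1/100)·1 + (1/50)·2 + (1/50)·3 + (3/100)·4 + (1/50)·5 + (1/25)·6 + (1/50)·7 + (1/25)·8 + (3/100)·9 + (1/25)·10 + (1/25)·12 + (1/50)·14 + (1/50)·15 + (3/100)·16 + (1/25)·18 + (1/25)·20 + (1/50)·21 + (1/25)·24 + (1/100)·25 + (1/50)·27 + (1/50)·28 + (1/25)·30 + (1/50)·32 + (1/50)·35 + (3/100)·36 + (1/25)·40 + (1/50)·42 + (1/50)·45 + (1/50)·48 + (1/100)·49 + (1/50)·50 + (1/50)·54 + (1/50)·56 + (1/50)·60 + (1/50)·63 + (1/100)·64 + (1/50)·70 + (1/50)·72 + (1/50)·80 + (1/100)·81 + (1/50)·90 + (1/100)·100 = 121/4
Expected profit = 121/4 − 3 = 109/4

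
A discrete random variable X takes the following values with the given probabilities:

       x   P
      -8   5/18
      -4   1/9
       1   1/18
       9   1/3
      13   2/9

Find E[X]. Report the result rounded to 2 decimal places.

E[X] = (5/18)·(-8) + (1/9)·(-4) + (1/18)·1 + (1/3)·9 + (2/9)·13
     = 59/18 ≈ 3.28

3.28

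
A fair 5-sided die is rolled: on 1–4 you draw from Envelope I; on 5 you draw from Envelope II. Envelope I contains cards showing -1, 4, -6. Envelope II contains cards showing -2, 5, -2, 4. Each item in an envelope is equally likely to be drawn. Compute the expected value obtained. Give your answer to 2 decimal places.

-0.55

E[X | Envelope I] = (-1 + 4 − 6)/3 = -1
E[X | Envelope II] = (-2 + 5 − 2 + 4)/4 = 5/4
E[X] = (4/5)·(-1) + (1/5)·5/4 = -11/20 ≈ -0.55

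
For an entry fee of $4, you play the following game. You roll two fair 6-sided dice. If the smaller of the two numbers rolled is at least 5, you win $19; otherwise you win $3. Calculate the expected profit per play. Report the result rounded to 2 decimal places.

E[payout] = (8/9)·3 + (1/9)·19 = 43/9
Expected profit = 43/9 − 4 = 7/9 ≈ $0.78

$0.78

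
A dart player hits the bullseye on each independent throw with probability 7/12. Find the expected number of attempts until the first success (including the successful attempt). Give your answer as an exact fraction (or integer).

12/7

For a geometric distribution, E[trials] = 1/p = 1/(7/12) = 12/7.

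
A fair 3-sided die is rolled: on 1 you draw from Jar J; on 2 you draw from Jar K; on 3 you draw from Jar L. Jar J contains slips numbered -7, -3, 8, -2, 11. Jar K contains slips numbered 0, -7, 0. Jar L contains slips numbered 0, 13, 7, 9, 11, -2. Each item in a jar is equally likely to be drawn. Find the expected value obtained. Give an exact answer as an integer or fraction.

E[X | Jar J] = (-7 − 3 + 8 − 2 + 11)/5 = 7/5
E[X | Jar K] = (0 − 7 + 0)/3 = -7/3
E[X | Jar L] = (0 + 13 + 7 + 9 + 11 − 2)/6 = 19/3
E[X] = (1/3)·7/5 + (1/3)·(-7/3) + (1/3)·19/3 = 9/5

9/5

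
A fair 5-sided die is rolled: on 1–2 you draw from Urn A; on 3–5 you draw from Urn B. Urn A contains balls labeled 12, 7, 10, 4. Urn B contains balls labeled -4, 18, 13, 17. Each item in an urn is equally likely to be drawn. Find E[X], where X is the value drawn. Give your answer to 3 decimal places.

9.900

E[X | Urn A] = (12 + 7 + 10 + 4)/4 = 33/4
E[X | Urn B] = (-4 + 18 + 13 + 17)/4 = 11
E[X] = (2/5)·33/4 + (3/5)·11 = 99/10 ≈ 9.900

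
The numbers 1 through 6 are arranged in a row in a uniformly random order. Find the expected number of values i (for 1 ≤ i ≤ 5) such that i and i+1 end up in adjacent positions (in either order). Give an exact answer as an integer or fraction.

5/3

For each i ∈ {1,…,5}, let Xᵢ = 1 if i and i+1 are adjacent. P(Xᵢ=1) = 2·(6−1)!/6! = 2/6.
By linearity, E[ΣXᵢ] = (5)·(2/6) = 5/3.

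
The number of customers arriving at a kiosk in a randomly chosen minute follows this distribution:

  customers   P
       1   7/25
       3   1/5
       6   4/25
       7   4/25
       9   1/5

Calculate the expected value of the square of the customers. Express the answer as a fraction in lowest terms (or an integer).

E[X²] = (7/25)·1 + (1/5)·9 + (4/25)·36 + (4/25)·49 + (1/5)·81
     = 797/25

797/25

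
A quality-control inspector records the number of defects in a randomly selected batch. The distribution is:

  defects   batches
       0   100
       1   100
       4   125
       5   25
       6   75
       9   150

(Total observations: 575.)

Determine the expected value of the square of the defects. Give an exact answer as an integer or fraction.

Total = 575, so P(defects=0) = 100/575, etc.
E[X²] = (4/23)·0 + (4/23)·1 + (5/23)·16 + (1/23)·25 + (3/23)·36 + (6/23)·81
     = 703/23

703/23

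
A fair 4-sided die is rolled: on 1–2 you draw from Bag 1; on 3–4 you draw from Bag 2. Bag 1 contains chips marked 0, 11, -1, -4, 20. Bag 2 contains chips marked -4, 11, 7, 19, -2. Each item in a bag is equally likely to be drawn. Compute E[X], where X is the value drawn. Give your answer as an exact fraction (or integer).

E[X | Bag 1] = (0 + 11 − 1 − 4 + 20)/5 = 26/5
E[X | Bag 2] = (-4 + 11 + 7 + 19 − 2)/5 = 31/5
E[X] = (1/2)·26/5 + (1/2)·31/5 = 57/10

57/10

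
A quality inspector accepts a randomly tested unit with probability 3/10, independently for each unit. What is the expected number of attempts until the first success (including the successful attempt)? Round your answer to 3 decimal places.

3.333

For a geometric distribution, E[trials] = 1/p = 1/(3/10) = 10/3.
≈ 3.333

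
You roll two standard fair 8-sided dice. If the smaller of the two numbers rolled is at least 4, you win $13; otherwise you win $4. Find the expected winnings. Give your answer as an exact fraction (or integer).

481/64 dollars

E[payout] = (39/64)·4 + (25/64)·13 = 481/64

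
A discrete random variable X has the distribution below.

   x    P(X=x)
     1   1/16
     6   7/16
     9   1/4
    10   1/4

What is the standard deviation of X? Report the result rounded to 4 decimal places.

2.3971

E[X] = 119/16, E[X²] = 977/16
Var(X) = E[X²] − (E[X])² = 977/16 − 14161/256 = 1471/256
SD(X) = √(1471/256) ≈ 2.3971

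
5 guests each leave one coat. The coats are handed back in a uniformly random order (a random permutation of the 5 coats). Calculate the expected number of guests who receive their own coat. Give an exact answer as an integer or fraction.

1

Let Xᵢ = 1 if person i gets their own coat. For each i, P(Xᵢ=1) = 1/5.
By linearity of expectation, E[X₁+…+X_5] = 5·(1/5) = 1.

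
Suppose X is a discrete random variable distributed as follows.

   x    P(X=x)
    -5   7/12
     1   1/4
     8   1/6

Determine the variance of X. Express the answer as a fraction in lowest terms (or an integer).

E[X] = (7/12)·(-5) + (1/4)·1 + (1/6)·8 = -4/3
E[X²] = (7/12)·25 + (1/4)·1 + (1/6)·64 = 51/2
Var(X) = 51/2 − (-4/3)² = 427/18

427/18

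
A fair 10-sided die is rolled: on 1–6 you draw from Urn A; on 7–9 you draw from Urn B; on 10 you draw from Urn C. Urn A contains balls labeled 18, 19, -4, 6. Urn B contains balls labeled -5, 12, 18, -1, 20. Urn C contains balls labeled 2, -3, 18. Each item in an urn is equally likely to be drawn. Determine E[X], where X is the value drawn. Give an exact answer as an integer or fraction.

E[X | Urn A] = (18 + 19 − 4 + 6)/4 = 39/4
E[X | Urn B] = (-5 + 12 + 18 − 1 + 20)/5 = 44/5
E[X | Urn C] = (2 − 3 + 18)/3 = 17/3
E[X] = (3/5)·39/4 + (3/10)·44/5 + (1/10)·17/3 = 2717/300

2717/300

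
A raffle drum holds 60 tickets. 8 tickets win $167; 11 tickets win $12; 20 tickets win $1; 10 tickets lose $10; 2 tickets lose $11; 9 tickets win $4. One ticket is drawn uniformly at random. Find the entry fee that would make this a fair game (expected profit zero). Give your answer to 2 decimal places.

E[payout] = (8/60)·167 + (11/60)·12 + (20/60)·1 + (10/60)·(-10) + (2/60)·(-11) + (9/60)·4 = 701/30
Fair fee = E[payout] = 701/30 ≈ $23.37

$23.37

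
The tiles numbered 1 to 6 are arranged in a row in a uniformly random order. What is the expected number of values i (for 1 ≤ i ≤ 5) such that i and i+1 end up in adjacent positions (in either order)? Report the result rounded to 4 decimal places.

For each i ∈ {1,…,5}, let Xᵢ = 1 if i and i+1 are adjacent. P(Xᵢ=1) = 2·(6−1)!/6! = 2/6.
By linearity, E[ΣXᵢ] = (5)·(2/6) = 5/3.
≈ 1.6667

1.6667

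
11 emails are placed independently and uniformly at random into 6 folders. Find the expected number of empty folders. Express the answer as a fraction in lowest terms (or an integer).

Let Xⱼ=1 if folder j is empty. P(Xⱼ=1) = ((6-1)/6)^11 = 48828125/362797056.
By linearity, E[#empty] = 6·48828125/362797056 = 48828125/60466176.

48828125/60466176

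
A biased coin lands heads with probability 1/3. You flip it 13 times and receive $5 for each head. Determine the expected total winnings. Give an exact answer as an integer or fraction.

E[#heads] = 13·1/3 = 13/3 (linearity over flips).
E[winnings] = 5·13/3 = 65/3.

65/3 dollars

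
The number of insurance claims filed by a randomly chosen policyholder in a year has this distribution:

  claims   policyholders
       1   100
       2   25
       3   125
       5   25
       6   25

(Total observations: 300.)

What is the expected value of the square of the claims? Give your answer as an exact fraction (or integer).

19/2

Total = 300, so P(claims=1) = 100/300, etc.
E[X²] = (1/3)·1 + (1/12)·4 + (5/12)·9 + (1/12)·25 + (1/12)·36
     = 19/2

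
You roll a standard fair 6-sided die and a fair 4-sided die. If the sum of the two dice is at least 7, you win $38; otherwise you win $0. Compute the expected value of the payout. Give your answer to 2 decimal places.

$15.83

E[payout] = (7/12)·0 + (5/12)·38 = 95/6
≈ $15.83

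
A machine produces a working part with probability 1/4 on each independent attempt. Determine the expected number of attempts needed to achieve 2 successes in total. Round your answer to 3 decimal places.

By linearity (sum of 2 independent geometric waits), E[trials] = 2/p = 2/(1/4) = 8.
≈ 8.000

8.000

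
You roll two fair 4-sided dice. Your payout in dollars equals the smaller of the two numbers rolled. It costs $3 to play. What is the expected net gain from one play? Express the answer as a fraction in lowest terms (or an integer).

-9/8 dollars

Distribution of the smaller of the two numbers rolled: 1 w.p. 7/16, 2 w.p. 5/16, 3 w.p. 3/16, 4 w.p. 1/16
E[payout] = (7/16)·1 + (5/16)·2 + (3/16)·3 + (1/16)·4 = 15/8
Expected profit = 15/8 − 3 = -9/8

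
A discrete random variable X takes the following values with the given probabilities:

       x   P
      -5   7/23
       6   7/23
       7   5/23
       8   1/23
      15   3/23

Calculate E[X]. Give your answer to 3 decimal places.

E[X] = (7/23)·(-5) + (7/23)·6 + (5/23)·7 + (1/23)·8 + (3/23)·15
     = 95/23 ≈ 4.130

4.130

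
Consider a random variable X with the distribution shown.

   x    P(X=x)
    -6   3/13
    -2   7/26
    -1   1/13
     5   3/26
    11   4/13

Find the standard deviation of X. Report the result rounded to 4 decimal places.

6.7623

E[X] = 51/26, E[X²] = 1289/26
Var(X) = E[X²] − (E[X])² = 1289/26 − 2601/676 = 30913/676
SD(X) = √(30913/676) ≈ 6.7623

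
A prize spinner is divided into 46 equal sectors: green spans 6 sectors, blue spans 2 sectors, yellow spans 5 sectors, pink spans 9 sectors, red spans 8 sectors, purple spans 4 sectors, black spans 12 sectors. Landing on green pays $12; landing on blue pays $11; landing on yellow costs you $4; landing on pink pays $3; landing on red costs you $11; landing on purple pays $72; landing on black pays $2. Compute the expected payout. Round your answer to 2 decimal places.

$7.07

E[payout] = (6/46)·12 + (2/46)·11 + (5/46)·(-4) + (9/46)·3 + (8/46)·(-11) + (4/46)·72 + (12/46)·2 = 325/46
≈ $7.07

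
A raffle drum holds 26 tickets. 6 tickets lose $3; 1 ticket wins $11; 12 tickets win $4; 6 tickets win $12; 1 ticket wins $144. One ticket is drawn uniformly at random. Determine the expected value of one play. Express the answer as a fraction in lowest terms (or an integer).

257/26 dollars

E[payout] = (6/26)·(-3) + (1/26)·11 + (12/26)·4 + (6/26)·12 + (1/26)·144 = 257/26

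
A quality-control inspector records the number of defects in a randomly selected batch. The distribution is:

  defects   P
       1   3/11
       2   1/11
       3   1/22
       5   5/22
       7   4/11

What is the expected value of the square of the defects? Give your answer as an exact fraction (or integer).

E[X²] = (3/11)·1 + (1/11)·4 + (1/22)·9 + (5/22)·25 + (4/11)·49
     = 270/11

270/11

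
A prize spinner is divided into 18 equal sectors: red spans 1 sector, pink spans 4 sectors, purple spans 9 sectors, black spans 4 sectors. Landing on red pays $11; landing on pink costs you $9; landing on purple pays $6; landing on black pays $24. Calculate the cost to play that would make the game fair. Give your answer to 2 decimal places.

E[payout] = (1/18)·11 + (4/18)·(-9) + (9/18)·6 + (4/18)·24 = 125/18
Fair fee = E[payout] = 125/18 ≈ $6.94

$6.94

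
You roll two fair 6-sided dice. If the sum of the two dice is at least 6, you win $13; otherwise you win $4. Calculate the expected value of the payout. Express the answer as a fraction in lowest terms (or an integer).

21/2 dollars

E[payout] = (5/18)·4 + (13/18)·13 = 21/2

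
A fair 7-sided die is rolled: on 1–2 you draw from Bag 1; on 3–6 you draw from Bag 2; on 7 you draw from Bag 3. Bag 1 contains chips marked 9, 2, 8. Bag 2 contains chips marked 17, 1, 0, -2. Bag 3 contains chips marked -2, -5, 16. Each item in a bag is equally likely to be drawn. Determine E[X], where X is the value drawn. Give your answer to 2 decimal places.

4.52

E[X | Bag 1] = (9 + 2 + 8)/3 = 19/3
E[X | Bag 2] = (17 + 1 + 0 − 2)/4 = 4
E[X | Bag 3] = (-2 − 5 + 16)/3 = 3
E[X] = (2/7)·19/3 + (4/7)·4 + (1/7)·3 = 95/21 ≈ 4.52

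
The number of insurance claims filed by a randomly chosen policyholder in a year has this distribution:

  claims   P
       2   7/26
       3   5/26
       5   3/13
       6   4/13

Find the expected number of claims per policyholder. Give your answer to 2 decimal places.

4.12

E[X] = (7/26)·2 + (5/26)·3 + (3/13)·5 + (4/13)·6
     = 107/26 ≈ 4.12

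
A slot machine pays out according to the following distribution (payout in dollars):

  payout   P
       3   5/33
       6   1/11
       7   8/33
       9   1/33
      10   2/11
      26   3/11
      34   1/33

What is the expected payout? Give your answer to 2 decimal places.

$12.91

E[X] = (5/33)·3 + (1/11)·6 + (8/33)·7 + (1/33)·9 + (2/11)·10 + (3/11)·26 + (1/33)·34
     = 142/11 ≈ 12.91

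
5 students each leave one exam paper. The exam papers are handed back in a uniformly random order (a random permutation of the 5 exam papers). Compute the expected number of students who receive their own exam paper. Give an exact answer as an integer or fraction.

1

Let Xᵢ = 1 if person i gets their own exam paper. For each i, P(Xᵢ=1) = 1/5.
By linearity of expectation, E[X₁+…+X_5] = 5·(1/5) = 1.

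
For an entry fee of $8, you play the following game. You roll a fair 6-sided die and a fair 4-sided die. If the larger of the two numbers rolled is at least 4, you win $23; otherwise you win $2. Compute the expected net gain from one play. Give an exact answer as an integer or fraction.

E[payout] = (3/8)·2 + (5/8)·23 = 121/8
Expected profit = 121/8 − 8 = 57/8

57/8 dollars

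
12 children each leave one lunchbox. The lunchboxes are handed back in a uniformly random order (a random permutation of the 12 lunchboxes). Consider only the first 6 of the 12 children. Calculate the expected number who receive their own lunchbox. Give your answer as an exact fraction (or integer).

1/2

Let Xᵢ = 1 if person i gets their own lunchbox. For each i, P(Xᵢ=1) = 1/12.
By linearity of expectation, E[X₁+…+X_6] = 6·(1/12) = 1/2.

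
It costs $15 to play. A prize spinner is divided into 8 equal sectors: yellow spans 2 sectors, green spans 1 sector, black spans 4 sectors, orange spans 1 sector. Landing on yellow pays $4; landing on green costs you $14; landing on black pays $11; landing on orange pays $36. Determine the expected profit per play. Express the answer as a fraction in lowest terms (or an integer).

E[payout] = (2/8)·4 + (1/8)·(-14) + (4/8)·11 + (1/8)·36 = 37/4
Expected profit = 37/4 − 15 = -23/4

-23/4 dollars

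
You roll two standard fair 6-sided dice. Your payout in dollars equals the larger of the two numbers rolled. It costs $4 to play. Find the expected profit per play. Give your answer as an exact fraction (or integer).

17/36 dollars

Distribution of the larger of the two numbers rolled: 1 w.p. 1/36, 2 w.p. 1/12, 3 w.p. 5/36, 4 w.p. 7/36, 5 w.p. 1/4, 6 w.p. 11/36
E[payout] = (1/36)·1 + (1/12)·2 + (5/36)·3 + (7/36)·4 + (1/4)·5 + (11/36)·6 = 161/36
Expected profit = 161/36 − 4 = 17/36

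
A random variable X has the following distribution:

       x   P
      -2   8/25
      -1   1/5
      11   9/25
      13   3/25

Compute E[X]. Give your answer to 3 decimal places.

4.680

E[X] = (8/25)·(-2) + (1/5)·(-1) + (9/25)·11 + (3/25)·13
     = 117/25 ≈ 4.680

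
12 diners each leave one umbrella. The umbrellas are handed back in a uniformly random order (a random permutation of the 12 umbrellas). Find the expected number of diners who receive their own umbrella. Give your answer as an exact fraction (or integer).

Let Xᵢ = 1 if person i gets their own umbrella. For each i, P(Xᵢ=1) = 1/12.
By linearity of expectation, E[X₁+…+X_12] = 12·(1/12) = 1.

1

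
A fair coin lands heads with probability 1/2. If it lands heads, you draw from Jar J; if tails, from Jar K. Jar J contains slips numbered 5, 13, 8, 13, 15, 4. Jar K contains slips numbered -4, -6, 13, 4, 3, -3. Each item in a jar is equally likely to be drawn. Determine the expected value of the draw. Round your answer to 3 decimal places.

E[X | Jar J] = (5 + 13 + 8 + 13 + 15 + 4)/6 = 29/3
E[X | Jar K] = (-4 − 6 + 13 + 4 + 3 − 3)/6 = 7/6
E[X] = (1/2)·29/3 + (1/2)·7/6 = 65/12 ≈ 5.417

5.417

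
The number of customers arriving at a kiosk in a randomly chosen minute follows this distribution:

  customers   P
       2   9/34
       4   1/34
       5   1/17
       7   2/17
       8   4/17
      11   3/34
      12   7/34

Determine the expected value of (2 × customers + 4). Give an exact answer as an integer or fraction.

E[2x+4] = (9/34)·8 + (1/34)·12 + (1/17)·14 + (2/17)·18 + (4/17)·20 + (3/34)·26 + (7/34)·28
     = 309/17

309/17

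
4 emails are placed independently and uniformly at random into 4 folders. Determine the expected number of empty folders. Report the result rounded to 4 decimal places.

Let Xⱼ=1 if folder j is empty. P(Xⱼ=1) = ((4-1)/4)^4 = 81/256.
By linearity, E[#empty] = 4·81/256 = 81/64.
≈ 1.2656

1.2656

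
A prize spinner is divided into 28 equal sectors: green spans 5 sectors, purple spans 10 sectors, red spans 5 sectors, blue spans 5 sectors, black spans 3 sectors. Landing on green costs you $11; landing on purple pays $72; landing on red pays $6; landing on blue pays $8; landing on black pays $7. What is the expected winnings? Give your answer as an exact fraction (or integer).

$27

E[payout] = (5/28)·(-11) + (10/28)·72 + (5/28)·6 + (5/28)·8 + (3/28)·7 = 27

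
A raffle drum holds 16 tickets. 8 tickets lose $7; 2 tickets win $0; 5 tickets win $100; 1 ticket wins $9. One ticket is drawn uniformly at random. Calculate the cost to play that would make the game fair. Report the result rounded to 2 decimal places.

E[payout] = (8/16)·(-7) + (2/16)·0 + (5/16)·100 + (1/16)·9 = 453/16
Fair fee = E[payout] = 453/16 ≈ $28.31

$28.31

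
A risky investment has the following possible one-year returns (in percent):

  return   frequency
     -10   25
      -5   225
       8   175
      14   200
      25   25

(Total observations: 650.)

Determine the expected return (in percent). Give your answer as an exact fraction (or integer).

Total = 650, so P(return=-10) = 25/650, etc.
E[X] = (1/26)·(-10) + (9/26)·(-5) + (7/26)·8 + (4/13)·14 + (1/26)·25
     = 69/13

69/13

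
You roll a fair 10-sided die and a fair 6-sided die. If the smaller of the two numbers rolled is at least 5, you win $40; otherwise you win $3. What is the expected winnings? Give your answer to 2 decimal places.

E[payout] = (4/5)·3 + (1/5)·40 = 52/5
≈ $10.40

$10.40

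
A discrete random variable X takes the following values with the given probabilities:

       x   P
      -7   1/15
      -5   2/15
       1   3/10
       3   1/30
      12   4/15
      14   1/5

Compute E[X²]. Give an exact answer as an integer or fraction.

424/5

E[X²] = (1/15)·49 + (2/15)·25 + (3/10)·1 + (1/30)·9 + (4/15)·144 + (1/5)·196
     = 424/5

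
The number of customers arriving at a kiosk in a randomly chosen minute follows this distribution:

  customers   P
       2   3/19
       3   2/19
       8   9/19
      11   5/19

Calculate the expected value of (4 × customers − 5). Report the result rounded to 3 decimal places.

24.263

E[4x-5] = (3/19)·3 + (2/19)·7 + (9/19)·27 + (5/19)·39
     = 461/19 ≈ 24.263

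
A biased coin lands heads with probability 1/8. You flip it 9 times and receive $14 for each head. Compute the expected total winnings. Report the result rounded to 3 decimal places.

E[#heads] = 9·1/8 = 9/8 (linearity over flips).
E[winnings] = 14·9/8 = 63/4.
≈ 15.750

$15.750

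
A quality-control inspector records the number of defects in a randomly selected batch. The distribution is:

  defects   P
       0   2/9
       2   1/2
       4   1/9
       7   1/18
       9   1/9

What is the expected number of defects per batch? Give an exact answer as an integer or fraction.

17/6

E[X] = (2/9)·0 + (1/2)·2 + (1/9)·4 + (1/18)·7 + (1/9)·9
     = 17/6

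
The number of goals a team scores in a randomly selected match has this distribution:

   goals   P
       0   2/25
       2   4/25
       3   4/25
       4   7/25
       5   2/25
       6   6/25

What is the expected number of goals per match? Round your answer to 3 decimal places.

E[X] = (2/25)·0 + (4/25)·2 + (4/25)·3 + (7/25)·4 + (2/25)·5 + (6/25)·6
     = 94/25 ≈ 3.760

3.760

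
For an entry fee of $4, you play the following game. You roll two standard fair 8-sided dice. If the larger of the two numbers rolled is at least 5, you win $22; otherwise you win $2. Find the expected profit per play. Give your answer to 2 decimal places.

$13.00

E[payout] = (1/4)·2 + (3/4)·22 = 17
Expected profit = 17 − 4 = 13 ≈ $13.00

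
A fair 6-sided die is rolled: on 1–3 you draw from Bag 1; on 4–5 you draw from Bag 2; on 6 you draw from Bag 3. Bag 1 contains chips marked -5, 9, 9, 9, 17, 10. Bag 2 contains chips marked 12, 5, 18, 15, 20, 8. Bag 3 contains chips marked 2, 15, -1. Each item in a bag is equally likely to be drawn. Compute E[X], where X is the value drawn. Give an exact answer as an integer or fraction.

E[X | Bag 1] = (-5 + 9 + 9 + 9 + 17 + 10)/6 = 49/6
E[X | Bag 2] = (12 + 5 + 18 + 15 + 20 + 8)/6 = 13
E[X | Bag 3] = (2 + 15 − 1)/3 = 16/3
E[X] = (1/2)·49/6 + (1/3)·13 + (1/6)·16/3 = 335/36

335/36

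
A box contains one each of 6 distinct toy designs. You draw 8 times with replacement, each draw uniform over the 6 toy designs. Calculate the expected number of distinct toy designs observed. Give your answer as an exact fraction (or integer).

1288991/279936

Let Xⱼ=1 if type j appears at least once. P(Xⱼ=1) = 1 − ((6−1)/6)^8 = 1288991/1679616.
E[#distinct] = 6·1288991/1679616 = 1288991/279936.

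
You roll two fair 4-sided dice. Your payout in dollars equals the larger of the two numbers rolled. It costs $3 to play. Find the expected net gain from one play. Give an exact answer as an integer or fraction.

Distribution of the larger of the two numbers rolled: 1 w.p. 1/16, 2 w.p. 3/16, 3 w.p. 5/16, 4 w.p. 7/16
E[payout] = (1/16)·1 + (3/16)·2 + (5/16)·3 + (7/16)·4 = 25/8
Expected profit = 25/8 − 3 = 1/8

1/8 dollars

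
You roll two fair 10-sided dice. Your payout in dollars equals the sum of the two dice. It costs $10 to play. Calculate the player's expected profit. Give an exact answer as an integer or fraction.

$1

Distribution of the sum of the two dice: 2 w.p. 1/100, 3 w.p. 1/50, 4 w.p. 3/100, 5 w.p. 1/25, 6 w.p. 1/20, 7 w.p. 3/50, …
E[payout] = (1/100)·2 + (1/50)·3 + (3/100)·4 + (1/25)·5 + (1/20)·6 + (3/50)·7 + (7/100)·8 + (2/25)·9 + (9/100)·10 + (1/10)·11 + (9/100)·12 + (2/25)·13 + (7/100)·14 + (3/50)·15 + (1/20)·16 + (1/25)·17 + (3/100)·18 + (1/50)·19 + (1/100)·20 = 11
Expected profit = 11 − 10 = 1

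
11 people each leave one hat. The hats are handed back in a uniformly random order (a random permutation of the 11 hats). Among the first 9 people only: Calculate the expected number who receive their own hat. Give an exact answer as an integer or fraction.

Let Xᵢ = 1 if person i gets their own hat. For each i, P(Xᵢ=1) = 1/11.
By linearity of expectation, E[X₁+…+X_9] = 9·(1/11) = 9/11.

9/11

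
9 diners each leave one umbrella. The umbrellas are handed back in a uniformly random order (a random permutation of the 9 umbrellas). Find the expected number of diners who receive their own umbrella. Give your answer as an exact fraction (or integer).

1

Let Xᵢ = 1 if person i gets their own umbrella. For each i, P(Xᵢ=1) = 1/9.
By linearity of expectation, E[X₁+…+X_9] = 9·(1/9) = 1.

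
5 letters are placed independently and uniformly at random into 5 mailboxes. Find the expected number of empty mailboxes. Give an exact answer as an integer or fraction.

1024/625

Let Xⱼ=1 if mailbox j is empty. P(Xⱼ=1) = ((5-1)/5)^5 = 1024/3125.
By linearity, E[#empty] = 5·1024/3125 = 1024/625.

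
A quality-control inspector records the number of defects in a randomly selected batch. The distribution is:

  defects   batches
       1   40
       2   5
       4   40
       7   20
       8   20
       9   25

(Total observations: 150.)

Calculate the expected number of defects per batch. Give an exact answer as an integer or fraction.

Total = 150, so P(defects=1) = 40/150, etc.
E[X] = (4/15)·1 + (1/30)·2 + (4/15)·4 + (2/15)·7 + (2/15)·8 + (1/6)·9
     = 49/10

49/10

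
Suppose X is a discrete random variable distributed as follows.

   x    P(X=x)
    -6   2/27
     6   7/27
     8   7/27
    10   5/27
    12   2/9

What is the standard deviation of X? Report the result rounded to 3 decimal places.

E[X] = 208/27, E[X²] = 712/9
Var(X) = E[X²] − (E[X])² = 712/9 − 43264/729 = 14408/729
SD(X) = √(14408/729) ≈ 4.446

4.446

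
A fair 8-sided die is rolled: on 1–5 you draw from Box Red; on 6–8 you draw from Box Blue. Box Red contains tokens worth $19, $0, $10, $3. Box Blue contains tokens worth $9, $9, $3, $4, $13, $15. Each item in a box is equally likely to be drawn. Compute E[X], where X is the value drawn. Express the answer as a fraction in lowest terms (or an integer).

E[X | Box Red] = (19 + 0 + 10 + 3)/4 = 8
E[X | Box Blue] = (9 + 9 + 3 + 4 + 13 + 15)/6 = 53/6
E[X] = (5/8)·8 + (3/8)·53/6 = 133/16

133/16 dollars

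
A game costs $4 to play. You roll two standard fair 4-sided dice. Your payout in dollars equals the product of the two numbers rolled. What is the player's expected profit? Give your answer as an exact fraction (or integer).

9/4 dollars

Distribution of the product of the two numbers rolled: 1 w.p. 1/16, 2 w.p. 1/8, 3 w.p. 1/8, 4 w.p. 3/16, 6 w.p. 1/8, 8 w.p. 1/8, …
E[payout] = (1/16)·1 + (1/8)·2 + (1/8)·3 + (3/16)·4 + (1/8)·6 + (1/8)·8 + (1/16)·9 + (1/8)·12 + (1/16)·16 = 25/4
Expected profit = 25/4 − 4 = 9/4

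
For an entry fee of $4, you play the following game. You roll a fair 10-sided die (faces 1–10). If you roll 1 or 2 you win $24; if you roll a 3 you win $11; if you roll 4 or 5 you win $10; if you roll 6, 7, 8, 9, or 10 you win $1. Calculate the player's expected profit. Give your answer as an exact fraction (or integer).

22/5 dollars

E[payout] = (1/2)·1 + (1/5)·10 + (1/10)·11 + (1/5)·24 = 42/5
Expected profit = 42/5 − 4 = 22/5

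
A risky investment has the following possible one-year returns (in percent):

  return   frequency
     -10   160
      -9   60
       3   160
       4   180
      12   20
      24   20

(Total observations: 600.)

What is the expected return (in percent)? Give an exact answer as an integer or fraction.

-11/30

Total = 600, so P(return=-10) = 160/600, etc.
E[X] = (4/15)·(-10) + (1/10)·(-9) + (4/15)·3 + (3/10)·4 + (1/30)·12 + (1/30)·24
     = -11/30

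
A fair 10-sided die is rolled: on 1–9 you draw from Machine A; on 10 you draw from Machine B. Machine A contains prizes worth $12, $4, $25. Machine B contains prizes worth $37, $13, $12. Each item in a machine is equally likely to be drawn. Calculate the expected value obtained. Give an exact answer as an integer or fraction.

431/30 dollars

E[X | Machine A] = (12 + 4 + 25)/3 = 41/3
E[X | Machine B] = (37 + 13 + 12)/3 = 62/3
E[X] = (9/10)·41/3 + (1/10)·62/3 = 431/30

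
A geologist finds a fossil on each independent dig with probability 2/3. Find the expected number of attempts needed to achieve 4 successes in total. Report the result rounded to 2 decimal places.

By linearity (sum of 4 independent geometric waits), E[trials] = 4/p = 4/(2/3) = 6.
≈ 6.00

6.00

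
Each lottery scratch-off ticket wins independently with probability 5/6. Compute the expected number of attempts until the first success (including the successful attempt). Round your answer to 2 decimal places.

1.20

For a geometric distribution, E[trials] = 1/p = 1/(5/6) = 6/5.
≈ 1.20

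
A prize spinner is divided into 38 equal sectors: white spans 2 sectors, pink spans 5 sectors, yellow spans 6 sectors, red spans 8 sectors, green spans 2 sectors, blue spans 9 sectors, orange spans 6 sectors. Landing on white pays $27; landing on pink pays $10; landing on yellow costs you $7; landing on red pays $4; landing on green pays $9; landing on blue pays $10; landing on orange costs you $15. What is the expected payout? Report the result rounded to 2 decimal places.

E[payout] = (2/38)·27 + (5/38)·10 + (6/38)·(-7) + (8/38)·4 + (2/38)·9 + (9/38)·10 + (6/38)·(-15) = 56/19
≈ $2.95

$2.95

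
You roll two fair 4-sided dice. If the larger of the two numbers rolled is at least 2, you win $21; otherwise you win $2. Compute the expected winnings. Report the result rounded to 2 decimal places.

E[payout] = (1/16)·2 + (15/16)·21 = 317/16
≈ $19.81

$19.81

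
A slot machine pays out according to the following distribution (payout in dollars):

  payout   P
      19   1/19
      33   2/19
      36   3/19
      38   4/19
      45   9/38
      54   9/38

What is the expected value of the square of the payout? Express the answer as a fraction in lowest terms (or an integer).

E[X²] = (1/19)·361 + (2/19)·1089 + (3/19)·1296 + (4/19)·1444 + (9/38)·2025 + (9/38)·2916
     = 3625/2

3625/2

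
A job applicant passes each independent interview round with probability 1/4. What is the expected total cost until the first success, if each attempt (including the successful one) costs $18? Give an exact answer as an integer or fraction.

$72

E[#attempts] = 1/p = 4; E[cost] = 18·4 = 72.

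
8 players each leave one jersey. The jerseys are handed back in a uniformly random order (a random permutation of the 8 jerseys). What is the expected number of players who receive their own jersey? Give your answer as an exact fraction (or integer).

1

Let Xᵢ = 1 if person i gets their own jersey. For each i, P(Xᵢ=1) = 1/8.
By linearity of expectation, E[X₁+…+X_8] = 8·(1/8) = 1.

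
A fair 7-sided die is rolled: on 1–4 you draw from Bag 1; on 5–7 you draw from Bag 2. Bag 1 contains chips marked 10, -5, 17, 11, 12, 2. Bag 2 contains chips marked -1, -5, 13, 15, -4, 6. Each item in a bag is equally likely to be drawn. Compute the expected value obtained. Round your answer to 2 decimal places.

E[X | Bag 1] = (10 − 5 + 17 + 11 + 12 + 2)/6 = 47/6
E[X | Bag 2] = (-1 − 5 + 13 + 15 − 4 + 6)/6 = 4
E[X] = (4/7)·47/6 + (3/7)·4 = 130/21 ≈ 6.19

6.19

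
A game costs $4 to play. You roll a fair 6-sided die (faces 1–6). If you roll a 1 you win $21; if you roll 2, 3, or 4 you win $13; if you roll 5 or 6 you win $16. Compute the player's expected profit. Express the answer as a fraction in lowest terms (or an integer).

34/3 dollars

E[payout] = (1/2)·13 + (1/3)·16 + (1/6)·21 = 46/3
Expected profit = 46/3 − 4 = 34/3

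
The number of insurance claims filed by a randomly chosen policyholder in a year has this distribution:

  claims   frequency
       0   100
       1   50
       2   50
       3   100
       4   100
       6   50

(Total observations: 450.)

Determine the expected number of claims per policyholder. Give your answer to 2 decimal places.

2.56

Total = 450, so P(claims=0) = 100/450, etc.
E[X] = (2/9)·0 + (1/9)·1 + (1/9)·2 + (2/9)·3 + (2/9)·4 + (1/9)·6
     = 23/9 ≈ 2.56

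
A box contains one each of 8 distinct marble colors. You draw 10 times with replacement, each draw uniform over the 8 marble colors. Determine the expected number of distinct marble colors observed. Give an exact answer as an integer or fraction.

Let Xⱼ=1 if type j appears at least once. P(Xⱼ=1) = 1 − ((8−1)/8)^10 = 791266575/1073741824.
E[#distinct] = 8·791266575/1073741824 = 791266575/134217728.

791266575/134217728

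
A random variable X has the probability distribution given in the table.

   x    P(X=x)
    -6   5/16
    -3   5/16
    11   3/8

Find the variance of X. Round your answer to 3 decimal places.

E[X] = (5/16)·(-6) + (5/16)·(-3) + (3/8)·11 = 21/16
E[X²] = (5/16)·36 + (5/16)·9 + (3/8)·121 = 951/16
Var(X) = 951/16 − (21/16)² = 14775/256 ≈ 57.715

57.715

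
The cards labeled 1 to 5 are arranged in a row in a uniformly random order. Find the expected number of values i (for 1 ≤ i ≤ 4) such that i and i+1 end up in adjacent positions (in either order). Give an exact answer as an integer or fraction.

For each i ∈ {1,…,4}, let Xᵢ = 1 if i and i+1 are adjacent. P(Xᵢ=1) = 2·(5−1)!/5! = 2/5.
By linearity, E[ΣXᵢ] = (4)·(2/5) = 8/5.

8/5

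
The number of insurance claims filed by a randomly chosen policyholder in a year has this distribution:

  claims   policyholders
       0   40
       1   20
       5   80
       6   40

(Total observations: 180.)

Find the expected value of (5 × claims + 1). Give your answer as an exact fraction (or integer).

58/3

Total = 180, so P(claims=0) = 40/180, etc.
E[5x+1] = (2/9)·1 + (1/9)·6 + (4/9)·26 + (2/9)·31
     = 58/3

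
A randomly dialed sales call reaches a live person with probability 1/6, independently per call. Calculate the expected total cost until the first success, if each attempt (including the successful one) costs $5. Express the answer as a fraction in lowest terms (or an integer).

E[#attempts] = 1/p = 6; E[cost] = 5·6 = 30.

$30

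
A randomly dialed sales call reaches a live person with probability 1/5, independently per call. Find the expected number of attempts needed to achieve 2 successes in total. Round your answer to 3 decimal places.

10.000

By linearity (sum of 2 independent geometric waits), E[trials] = 2/p = 2/(1/5) = 10.
≈ 10.000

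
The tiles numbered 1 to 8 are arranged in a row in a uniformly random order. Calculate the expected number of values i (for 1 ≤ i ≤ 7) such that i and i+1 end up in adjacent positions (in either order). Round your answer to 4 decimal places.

1.7500

For each i ∈ {1,…,7}, let Xᵢ = 1 if i and i+1 are adjacent. P(Xᵢ=1) = 2·(8−1)!/8! = 2/8.
By linearity, E[ΣXᵢ] = (7)·(2/8) = 7/4.
≈ 1.7500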